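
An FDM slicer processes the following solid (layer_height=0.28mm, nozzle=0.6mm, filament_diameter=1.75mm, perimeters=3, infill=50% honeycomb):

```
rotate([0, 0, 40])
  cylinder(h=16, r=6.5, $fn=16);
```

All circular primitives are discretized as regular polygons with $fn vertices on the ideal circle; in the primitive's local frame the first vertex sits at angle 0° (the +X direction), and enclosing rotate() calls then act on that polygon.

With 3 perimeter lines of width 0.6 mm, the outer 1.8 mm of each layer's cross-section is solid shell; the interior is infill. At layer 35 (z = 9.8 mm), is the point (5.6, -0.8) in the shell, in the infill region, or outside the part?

shell

At z = 9.8 mm: the r=6.5 cylinder gives a regular 16-gon of circumradius 6.5 (constant along its height); (whole slice rotated 40° about Z — lengths, areas and connectivity unchanged). Overall, the cross-section is a single solid region. Undo the 40° rotation: the query point maps to (3.776, -4.212) in the un-rotated model frame. The nearest boundary edge runs (2.49, -6.01)→(4.60, -4.60); distance from the point to it = 0.77 mm. The point is inside the cross-section, 0.77 mm from the nearest boundary — within the 1.8 mm shell band (3 × 0.6).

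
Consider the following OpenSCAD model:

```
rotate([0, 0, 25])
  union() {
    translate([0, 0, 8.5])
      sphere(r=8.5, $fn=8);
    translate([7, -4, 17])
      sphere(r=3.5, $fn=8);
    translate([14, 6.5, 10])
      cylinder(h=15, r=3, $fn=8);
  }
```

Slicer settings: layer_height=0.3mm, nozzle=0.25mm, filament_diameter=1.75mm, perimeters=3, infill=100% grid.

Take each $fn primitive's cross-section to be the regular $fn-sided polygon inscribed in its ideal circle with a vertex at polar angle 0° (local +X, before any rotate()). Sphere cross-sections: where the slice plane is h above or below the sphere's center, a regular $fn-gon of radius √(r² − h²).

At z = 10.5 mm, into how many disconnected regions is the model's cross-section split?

2

At z = 10.5 mm: the sphere: section is a regular 8-gon, circumradius = √(r²−h²) = √(8.5²−2²) = 8.261; the sphere at (7, -4) is not intersected at this z (|z−center|=6.500 > r=3.5); the cylinder at (14, 6.5): section is a regular 8-gon, circumradius r=3; Combining (union): the 2 present regions are separate (no shared area or edge), so areas and boundary lengths simply add and each stays a separate island — 2 connected regions; (whole slice rotated 25° about Z — lengths, areas and connectivity unchanged). The result has 2 disconnected regions.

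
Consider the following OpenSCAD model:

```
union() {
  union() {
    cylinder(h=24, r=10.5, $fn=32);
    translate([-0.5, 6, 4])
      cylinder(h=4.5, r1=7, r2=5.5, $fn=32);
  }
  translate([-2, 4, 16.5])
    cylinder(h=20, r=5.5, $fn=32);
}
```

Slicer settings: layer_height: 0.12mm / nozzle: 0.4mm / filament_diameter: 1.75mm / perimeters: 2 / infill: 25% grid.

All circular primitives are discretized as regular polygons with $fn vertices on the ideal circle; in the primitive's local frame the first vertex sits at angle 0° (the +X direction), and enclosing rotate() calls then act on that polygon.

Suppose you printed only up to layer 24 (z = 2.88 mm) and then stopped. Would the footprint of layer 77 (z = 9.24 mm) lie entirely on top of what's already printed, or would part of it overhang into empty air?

Compare the two slices. At z = 2.88: the cylinder: section is a regular 32-gon, circumradius r=10.5 (area = (32/2)·10.500²·sin(360°/32) = 344.14 mm²); the cone at (-0.5, 6) is not intersected at this z (z outside [4, 8.5]); Merging all regions: only the r=10.5 cylinder is present, so the union is just that shape — area = 344.14 mm²; the cylinder at (-2, 4) does not reach this height (z outside [16.5, 36.5]); Combining (union): only that combined region is present, so the union is just that shape — area = 344.14 mm². At z = 9.24: the cylinder: section is a regular 32-gon, circumradius r=10.5 (area = (32/2)·10.500²·sin(360°/32) = 344.14 mm²); the cone at (-0.5, 6) is absent (z outside [4, 8.5]); Combining (union): only the r=10.5 cylinder is present, so the union is just that shape — area = 344.14 mm²; the cylinder at (-2, 4) does not reach this height (z outside [16.5, 36.5]); Merging all regions: only that combined region is present, so the union is just that shape — area = 344.14 mm². Checking containment: the cross-section at z = 9.24 is a subset of the cross-section at z = 2.88.

entirely on top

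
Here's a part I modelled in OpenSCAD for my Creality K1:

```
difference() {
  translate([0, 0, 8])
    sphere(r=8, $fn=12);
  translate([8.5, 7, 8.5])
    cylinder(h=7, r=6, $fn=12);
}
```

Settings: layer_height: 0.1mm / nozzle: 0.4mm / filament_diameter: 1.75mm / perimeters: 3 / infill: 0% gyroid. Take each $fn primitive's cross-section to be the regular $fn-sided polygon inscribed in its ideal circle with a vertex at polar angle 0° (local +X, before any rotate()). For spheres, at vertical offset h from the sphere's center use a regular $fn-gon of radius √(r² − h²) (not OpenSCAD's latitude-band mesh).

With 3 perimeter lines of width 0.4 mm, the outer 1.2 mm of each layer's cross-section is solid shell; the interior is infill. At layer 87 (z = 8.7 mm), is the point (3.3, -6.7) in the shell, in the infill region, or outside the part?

At z = 8.7 mm: the sphere: section is a regular 12-gon, circumradius = √(r²−h²) = √(8²−0.7²) = 7.969; the cylinder at (8.5, 7): section is a regular 12-gon, circumradius r=6; Subtracting the remaining from the first: starting from the r=8 sphere, the r=6 cylinder at (8.5, 7) partially overlaps it — only the 14.29 mm² overlap (of its 108.00 mm²) is removed, clipping the outline — 1 connected region. Overall, the cross-section is a single solid region. The nearest boundary edge runs (3.98, -6.90)→(-0.00, -7.97); distance from the point to it = 0.37 mm. The point is inside the cross-section, 0.37 mm from the nearest boundary — within the 1.2 mm shell band (3 × 0.4).

shell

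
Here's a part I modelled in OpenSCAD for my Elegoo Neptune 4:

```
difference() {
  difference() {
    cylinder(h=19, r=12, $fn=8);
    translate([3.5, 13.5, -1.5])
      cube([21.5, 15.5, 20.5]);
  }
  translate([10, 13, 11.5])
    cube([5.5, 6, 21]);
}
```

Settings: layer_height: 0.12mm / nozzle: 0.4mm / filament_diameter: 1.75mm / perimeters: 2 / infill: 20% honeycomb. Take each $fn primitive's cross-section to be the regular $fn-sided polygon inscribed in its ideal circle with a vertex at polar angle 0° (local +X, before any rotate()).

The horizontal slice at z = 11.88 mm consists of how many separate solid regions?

At z = 11.88 mm: the r=12 cylinder gives a regular 8-gon of circumradius 12 (constant along its height); the cube at (3.5, 13.5) is present — its section is the full 21.5×15.5 rectangle; Subtracting the remaining from the first: starting from the r=12 cylinder, the 21.5×15.5 cube at (3.5, 13.5) misses the remaining region (no effect) — 1 connected region; the cube at (10, 13) (footprint 5.5×6) is included at this height; Taking the first minus the rest: starting from the result so far, the 5.5×6 cube at (10, 13) misses the remaining region (no effect) — 1 connected region. The result has 1 disconnected region.

1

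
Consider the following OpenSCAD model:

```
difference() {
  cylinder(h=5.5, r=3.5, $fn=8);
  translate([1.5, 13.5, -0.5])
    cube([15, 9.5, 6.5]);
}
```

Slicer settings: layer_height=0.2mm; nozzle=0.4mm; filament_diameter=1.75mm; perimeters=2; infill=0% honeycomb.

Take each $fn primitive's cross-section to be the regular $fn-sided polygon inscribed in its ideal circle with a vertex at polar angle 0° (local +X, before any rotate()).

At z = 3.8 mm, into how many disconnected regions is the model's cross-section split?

At z = 3.8 mm: the r=3.5 cylinder gives a regular 8-gon of circumradius 3.5 (constant along its height); the 15×9.5 cube at (1.5, 13.5) contributes its full rectangle; Subtracting the remaining from the first: starting from the r=3.5 cylinder, the 15×9.5 cube at (1.5, 13.5) misses the remaining region (no effect) — 1 connected region. The result has 1 disconnected region.

1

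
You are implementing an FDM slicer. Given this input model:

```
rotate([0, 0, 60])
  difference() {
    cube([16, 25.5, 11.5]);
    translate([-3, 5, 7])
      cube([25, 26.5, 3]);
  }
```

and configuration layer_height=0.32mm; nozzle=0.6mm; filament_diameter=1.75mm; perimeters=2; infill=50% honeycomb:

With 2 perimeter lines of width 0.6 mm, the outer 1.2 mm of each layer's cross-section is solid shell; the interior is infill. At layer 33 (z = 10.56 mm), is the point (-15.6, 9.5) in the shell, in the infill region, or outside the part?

At z = 10.56 mm: the cube (footprint 16×25.5) is included at this height; the cube at (-3, 5) is absent (z outside [7, 10]); After the difference (first − rest): none of the subtracted shapes is present at this height, so the 16×25.5 cube is unchanged — 1 connected region; (rotated 60° about Z; rotation is an isometry so areas/perimeters/island counts are preserved). Overall, the cross-section is a single solid region. Undo the 60° rotation: the query point maps to (0.427, 18.260) in the un-rotated model frame. The nearest boundary edge runs (0.00, 25.50)→(0.00, 0.00); distance from the point to it = 0.43 mm. The point is inside the cross-section, 0.43 mm from the nearest boundary — within the 1.2 mm shell band (2 × 0.6).

shell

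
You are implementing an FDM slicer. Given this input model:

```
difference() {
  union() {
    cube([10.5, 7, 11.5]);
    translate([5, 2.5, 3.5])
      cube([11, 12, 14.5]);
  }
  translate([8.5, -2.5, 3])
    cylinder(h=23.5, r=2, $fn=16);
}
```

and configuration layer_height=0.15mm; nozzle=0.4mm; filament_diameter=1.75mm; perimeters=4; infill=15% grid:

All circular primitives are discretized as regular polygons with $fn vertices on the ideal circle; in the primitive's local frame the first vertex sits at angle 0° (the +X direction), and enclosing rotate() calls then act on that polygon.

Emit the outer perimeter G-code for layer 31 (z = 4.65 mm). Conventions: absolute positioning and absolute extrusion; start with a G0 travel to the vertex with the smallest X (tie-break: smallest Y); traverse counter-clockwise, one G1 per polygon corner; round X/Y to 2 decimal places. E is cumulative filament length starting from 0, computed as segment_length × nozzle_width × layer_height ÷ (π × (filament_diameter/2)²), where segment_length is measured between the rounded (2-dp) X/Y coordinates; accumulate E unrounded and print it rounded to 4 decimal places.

At z = 4.65 mm: the 10.5×7 cube contributes its full rectangle; the 11×12 cube at (5, 2.5) contributes its full rectangle; Combining (union): the regions partially overlap (shared area 24.75 mm²), so overlapping operands fuse into one piece — 1 connected region; the r=2 cylinder at (8.5, -2.5) gives a regular 16-gon of circumradius 2 (constant along its height); After the difference (first − rest): starting from that combined region, the r=2 cylinder at (8.5, -2.5) misses the remaining region (no effect) — 1 connected region. The outline is a single polygon with 8 vertices. Extrusion per mm of travel: 0.4 × 0.15 / (π × 0.875²) = 0.024945. Accumulating E over each segment gives final E = 1.5217.

G0 X0.00 Y0.00 Z4.65
G1 X10.50 Y0.00 E0.2619
G1 X10.50 Y2.50 E0.3243
G1 X16.00 Y2.50 E0.4615
G1 X16.00 Y14.50 E0.7608
G1 X5.00 Y14.50 E1.0352
G1 X5.00 Y7.00 E1.2223
G1 X0.00 Y7.00 E1.3470
G1 X0.00 Y0.00 E1.5217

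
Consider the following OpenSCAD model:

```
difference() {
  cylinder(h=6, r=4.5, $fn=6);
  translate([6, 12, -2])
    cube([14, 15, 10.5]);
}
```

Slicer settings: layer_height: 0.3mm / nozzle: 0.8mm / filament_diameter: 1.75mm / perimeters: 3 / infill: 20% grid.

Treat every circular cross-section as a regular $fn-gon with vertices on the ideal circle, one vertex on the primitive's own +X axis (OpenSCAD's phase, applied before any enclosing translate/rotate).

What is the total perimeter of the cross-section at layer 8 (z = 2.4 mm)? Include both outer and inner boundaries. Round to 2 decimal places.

27.00 mm

At z = 2.4 mm: the r=4.5 cylinder gives a regular 6-gon of circumradius 4.5 (constant along its height) (perimeter = 2·6·4.500·sin(180°/6) = 27.00 mm); the cube at (6, 12) is present — its section is the full 14×15 rectangle (perimeter 58.00 mm); After the difference (first − rest): starting from the r=4.5 cylinder, the 14×15 cube at (6, 12) misses the remaining region (no effect) — boundary = 27.00 mm. Overall, the cross-section is a single solid region. Total boundary length (outer) = 27.00 mm.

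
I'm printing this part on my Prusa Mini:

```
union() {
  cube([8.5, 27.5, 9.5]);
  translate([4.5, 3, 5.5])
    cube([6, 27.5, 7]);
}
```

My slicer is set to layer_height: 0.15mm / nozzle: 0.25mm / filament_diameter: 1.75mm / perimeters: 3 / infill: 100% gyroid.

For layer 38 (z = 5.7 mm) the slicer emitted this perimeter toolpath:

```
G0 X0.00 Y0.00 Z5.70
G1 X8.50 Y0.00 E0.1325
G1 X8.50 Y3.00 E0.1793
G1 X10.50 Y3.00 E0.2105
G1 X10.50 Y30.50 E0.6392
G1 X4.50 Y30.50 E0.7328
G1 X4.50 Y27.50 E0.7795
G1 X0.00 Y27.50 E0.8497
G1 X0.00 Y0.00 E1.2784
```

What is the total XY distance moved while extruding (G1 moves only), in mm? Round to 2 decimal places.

Sum the Euclidean lengths of each G1 segment: total = 82.00 mm.

82.00 mm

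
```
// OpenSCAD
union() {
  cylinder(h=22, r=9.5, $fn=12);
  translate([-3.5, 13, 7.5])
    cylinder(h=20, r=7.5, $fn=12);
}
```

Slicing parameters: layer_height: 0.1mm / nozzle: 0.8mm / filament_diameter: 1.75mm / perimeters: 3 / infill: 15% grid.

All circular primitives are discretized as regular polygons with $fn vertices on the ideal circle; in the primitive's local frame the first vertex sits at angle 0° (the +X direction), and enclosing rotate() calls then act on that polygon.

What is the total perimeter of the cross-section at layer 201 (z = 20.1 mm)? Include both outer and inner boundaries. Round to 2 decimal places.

At z = 20.1 mm: the r=9.5 cylinder gives a regular 12-gon of circumradius 9.5 (constant along its height) (perimeter = 2·12·9.500·sin(180°/12) = 59.01 mm); the r=7.5 cylinder at (-3.5, 13) contributes a regular 12-gon of circumradius 7.5 (perimeter = 2·12·7.500·sin(180°/12) = 46.59 mm); Combining (union): the regions partially overlap (shared area 20.51 mm²), so the edge portions inside another operand are dropped and the merged outline is re-measured after clipping — boundary = 84.97 mm. Overall, the cross-section is a single solid region. Total boundary length (outer) = 84.97 mm.

84.97 mm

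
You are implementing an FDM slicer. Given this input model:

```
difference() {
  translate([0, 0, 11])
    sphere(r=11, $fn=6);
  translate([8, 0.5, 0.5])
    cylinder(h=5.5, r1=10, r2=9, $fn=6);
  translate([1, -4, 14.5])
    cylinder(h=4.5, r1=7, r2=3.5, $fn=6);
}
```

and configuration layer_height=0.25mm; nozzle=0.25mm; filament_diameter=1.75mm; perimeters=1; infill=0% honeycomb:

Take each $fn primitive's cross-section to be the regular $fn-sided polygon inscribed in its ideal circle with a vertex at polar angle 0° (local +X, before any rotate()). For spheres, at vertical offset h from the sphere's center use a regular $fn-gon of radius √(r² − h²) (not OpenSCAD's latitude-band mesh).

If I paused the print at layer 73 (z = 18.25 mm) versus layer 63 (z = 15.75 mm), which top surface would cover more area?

layer 63 (z = 15.75 mm)

Layer 73 (z = 18.25): the r=11 sphere contributes a regular 6-gon of circumradius √(11²−7.25²) = 8.273 (area = (6/2)·8.273²·sin(360°/6) = 177.81 mm²); the cone at (8, 0.5) does not reach this height (z outside [0.5, 6]); the cone at (1, -4): at t=0.833 of its height the radius interpolates to r₁+(r₂−r₁)t = 4.083, giving a regular 6-gon of that circumradius (area = (6/2)·4.083²·sin(360°/6) = 43.32 mm²); After the difference (first − rest): starting from the r=11 sphere (177.81 mm²), the cone at (1, -4) partially overlaps it — only the 41.72 mm² overlap (of its 43.32 mm²) is removed, clipping the outline — area = 136.08 mm². So its area = 136.08 mm². Layer 63 (z = 15.75): the r=11 sphere slices to a regular 6-gon of circumradius 9.922 (√(r²−h²) with h=4.75 from center) (area = (6/2)·9.922²·sin(360°/6) = 255.75 mm²); the cone at (8, 0.5) is absent (z outside [0.5, 6]); the cone at (1, -4): at t=0.278 of its height the radius interpolates to r₁+(r₂−r₁)t = 6.028, giving a regular 6-gon of that circumradius (area = (6/2)·6.028²·sin(360°/6) = 94.40 mm²); Subtracting the remaining from the first: starting from the r=11 sphere (255.75 mm²), the cone at (1, -4) partially overlaps it — only the 90.39 mm² overlap (of its 94.40 mm²) is removed, clipping the outline — area = 165.36 mm². So its area = 165.36 mm². Layer 63 is larger (165.36 vs 136.08 mm²).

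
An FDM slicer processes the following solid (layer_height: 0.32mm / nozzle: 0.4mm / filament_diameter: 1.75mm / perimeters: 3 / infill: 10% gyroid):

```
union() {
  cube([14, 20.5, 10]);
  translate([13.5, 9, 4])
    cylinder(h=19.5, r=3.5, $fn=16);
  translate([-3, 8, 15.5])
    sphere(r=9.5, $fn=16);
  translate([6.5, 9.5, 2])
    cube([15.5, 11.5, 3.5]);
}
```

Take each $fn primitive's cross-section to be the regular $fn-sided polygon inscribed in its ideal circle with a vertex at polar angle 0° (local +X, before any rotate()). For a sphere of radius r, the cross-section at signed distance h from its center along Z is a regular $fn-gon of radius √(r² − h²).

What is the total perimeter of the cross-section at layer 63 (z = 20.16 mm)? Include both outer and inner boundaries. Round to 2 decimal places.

At z = 20.16 mm: the cube is not intersected at this z (z outside [0, 10]); the r=3.5 cylinder at (13.5, 9) contributes a regular 16-gon of circumradius 3.5 (perimeter = 2·16·3.500·sin(180°/16) = 21.85 mm); the r=9.5 sphere at (-3, 8) contributes a regular 16-gon of circumradius √(9.5²−4.66²) = 8.279 (perimeter = 2·16·8.279·sin(180°/16) = 51.68 mm); the cube at (6.5, 9.5) is absent (z outside [2, 5.5]); Taking the union: the 2 present regions are separate (no shared area or edge), so areas and boundary lengths simply add and each stays a separate island — boundary = 73.53 mm. Overall, the cross-section has 2 separate islands. Total boundary length (outer) = 73.53 mm.

73.53 mm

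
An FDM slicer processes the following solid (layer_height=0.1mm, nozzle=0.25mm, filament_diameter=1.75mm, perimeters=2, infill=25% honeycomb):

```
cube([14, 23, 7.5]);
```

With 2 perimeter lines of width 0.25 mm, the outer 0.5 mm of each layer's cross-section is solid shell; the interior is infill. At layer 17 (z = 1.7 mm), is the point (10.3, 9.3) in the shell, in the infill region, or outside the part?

At z = 1.7 mm: the cube (footprint 14×23) is included at this height. Overall, the cross-section is a single solid region. The nearest boundary edge runs (14.00, 0.00)→(14.00, 23.00); distance from the point to it = 3.70 mm. The point is inside the cross-section and 3.70 mm from the nearest boundary — more than the 0.5 mm shell width (2 × 0.25), so it's in the infill interior.

infill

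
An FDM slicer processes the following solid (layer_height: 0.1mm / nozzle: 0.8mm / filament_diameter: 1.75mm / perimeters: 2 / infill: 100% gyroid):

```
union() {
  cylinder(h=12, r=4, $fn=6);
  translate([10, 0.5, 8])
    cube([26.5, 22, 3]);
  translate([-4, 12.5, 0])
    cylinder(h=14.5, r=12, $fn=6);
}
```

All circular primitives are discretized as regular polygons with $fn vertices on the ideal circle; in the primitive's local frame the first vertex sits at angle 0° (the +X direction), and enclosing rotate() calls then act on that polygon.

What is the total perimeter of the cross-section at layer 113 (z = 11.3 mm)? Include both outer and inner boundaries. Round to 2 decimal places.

At z = 11.3 mm: the r=4 cylinder contributes a regular 6-gon of circumradius 4 (perimeter = 2·6·4.000·sin(180°/6) = 24.00 mm); the cube at (10, 0.5) does not reach this height (z outside [8, 11]); the r=12 cylinder at (-4, 12.5) gives a regular 6-gon of circumradius 12 (constant along its height) (perimeter = 2·6·12.000·sin(180°/6) = 72.00 mm); Merging all regions: the regions partially overlap (shared area 6.22 mm²), so the edge portions inside another operand are dropped and the merged outline is re-measured after clipping — boundary = 84.08 mm. Overall, the cross-section is a single solid region. Total boundary length (outer) = 84.08 mm.

84.08 mm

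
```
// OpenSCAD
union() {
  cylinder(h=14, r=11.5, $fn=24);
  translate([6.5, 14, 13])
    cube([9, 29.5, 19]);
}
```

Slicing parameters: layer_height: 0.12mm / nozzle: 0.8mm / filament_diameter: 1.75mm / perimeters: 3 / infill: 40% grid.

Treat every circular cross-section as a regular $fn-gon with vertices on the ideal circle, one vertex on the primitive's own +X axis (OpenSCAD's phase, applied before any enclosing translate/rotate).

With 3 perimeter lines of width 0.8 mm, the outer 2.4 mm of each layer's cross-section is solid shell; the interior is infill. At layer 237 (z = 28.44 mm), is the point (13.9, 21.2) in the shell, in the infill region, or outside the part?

shell

At z = 28.44 mm: the cylinder does not reach this height (z outside [0, 14]); the 9×29.5 cube at (6.5, 14) contributes its full rectangle; Merging all regions: only the 9×29.5 cube at (6.5, 14) is present, so the union is just that shape — 1 connected region. Overall, the cross-section is a single solid region. The nearest boundary edge runs (15.50, 14.00)→(15.50, 43.50); distance from the point to it = 1.60 mm. The point is inside the cross-section, 1.60 mm from the nearest boundary — within the 2.4 mm shell band (3 × 0.8).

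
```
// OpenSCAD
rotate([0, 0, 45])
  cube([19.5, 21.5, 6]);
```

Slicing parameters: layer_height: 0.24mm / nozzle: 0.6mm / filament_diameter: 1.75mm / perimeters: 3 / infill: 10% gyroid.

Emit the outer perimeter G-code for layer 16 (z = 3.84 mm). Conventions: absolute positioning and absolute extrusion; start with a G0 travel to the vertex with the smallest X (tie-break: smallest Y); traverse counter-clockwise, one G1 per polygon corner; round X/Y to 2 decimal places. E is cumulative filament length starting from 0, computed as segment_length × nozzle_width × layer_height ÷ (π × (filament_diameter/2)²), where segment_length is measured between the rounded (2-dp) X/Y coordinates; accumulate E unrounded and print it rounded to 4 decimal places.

At z = 3.84 mm: the cube is present — its section is the full 19.5×21.5 rectangle; (rotated 45° about Z; rotation is an isometry so areas/perimeters/island counts are preserved). The outline is a single polygon with 4 vertices. Extrusion per mm of travel: 0.6 × 0.24 / (π × 0.875²) = 0.059868. Accumulating E over each segment gives final E = 4.9090.

G0 X-15.20 Y15.20 Z3.84
G1 X0.00 Y0.00 E1.2869
G1 X13.79 Y13.79 E2.4545
G1 X-1.41 Y28.99 E3.7414
G1 X-15.20 Y15.20 E4.9090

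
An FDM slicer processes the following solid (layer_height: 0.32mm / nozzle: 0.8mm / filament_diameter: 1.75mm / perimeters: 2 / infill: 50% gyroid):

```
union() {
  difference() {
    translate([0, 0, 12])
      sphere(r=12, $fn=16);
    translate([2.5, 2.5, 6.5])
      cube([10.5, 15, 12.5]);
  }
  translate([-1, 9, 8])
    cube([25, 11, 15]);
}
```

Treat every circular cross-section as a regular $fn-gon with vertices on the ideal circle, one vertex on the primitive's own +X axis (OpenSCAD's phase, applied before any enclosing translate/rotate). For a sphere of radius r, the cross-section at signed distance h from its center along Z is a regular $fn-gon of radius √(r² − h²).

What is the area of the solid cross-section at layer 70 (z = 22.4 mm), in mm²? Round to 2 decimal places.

384.72 mm²

At z = 22.4 mm: the sphere: section is a regular 16-gon, circumradius = √(r²−h²) = √(12²−10.4²) = 5.987 (area = (16/2)·5.987²·sin(360°/16) = 109.72 mm²); the cube at (2.5, 2.5) does not reach this height (z outside [6.5, 19]); Subtracting the remaining from the first: none of the subtracted shapes is present at this height, so the r=12 sphere is unchanged — area = 109.72 mm²; the cube at (-1, 9) is present — its section is the full 25×11 rectangle (area 275.00 mm²); Taking the union: the 2 present regions are separate (no shared area or edge), so areas and boundary lengths simply add and each stays a separate island — area = 384.72 mm². Overall, the cross-section has 2 separate islands. Net area = 384.72 mm².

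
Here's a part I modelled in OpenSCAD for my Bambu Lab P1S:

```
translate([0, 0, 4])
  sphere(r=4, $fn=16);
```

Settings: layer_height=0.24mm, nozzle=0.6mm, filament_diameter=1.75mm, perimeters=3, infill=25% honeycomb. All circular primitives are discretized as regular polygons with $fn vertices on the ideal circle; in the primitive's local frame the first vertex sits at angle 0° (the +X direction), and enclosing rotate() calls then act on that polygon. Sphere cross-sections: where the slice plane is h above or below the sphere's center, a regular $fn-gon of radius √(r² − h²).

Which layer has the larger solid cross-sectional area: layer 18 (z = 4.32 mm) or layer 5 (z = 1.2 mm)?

Layer 18 (z = 4.32): the sphere: section is a regular 16-gon, circumradius = √(r²−h²) = √(4²−0.32²) = 3.987 (area = (16/2)·3.987²·sin(360°/16) = 48.67 mm²). So its area = 48.67 mm². Layer 5 (z = 1.2): the sphere: section is a regular 16-gon, circumradius = √(r²−h²) = √(4²−2.8²) = 2.857 (area = (16/2)·2.857²·sin(360°/16) = 24.98 mm²). So its area = 24.98 mm². Layer 18 is larger (48.67 vs 24.98 mm²).

layer 18 (z = 4.32 mm)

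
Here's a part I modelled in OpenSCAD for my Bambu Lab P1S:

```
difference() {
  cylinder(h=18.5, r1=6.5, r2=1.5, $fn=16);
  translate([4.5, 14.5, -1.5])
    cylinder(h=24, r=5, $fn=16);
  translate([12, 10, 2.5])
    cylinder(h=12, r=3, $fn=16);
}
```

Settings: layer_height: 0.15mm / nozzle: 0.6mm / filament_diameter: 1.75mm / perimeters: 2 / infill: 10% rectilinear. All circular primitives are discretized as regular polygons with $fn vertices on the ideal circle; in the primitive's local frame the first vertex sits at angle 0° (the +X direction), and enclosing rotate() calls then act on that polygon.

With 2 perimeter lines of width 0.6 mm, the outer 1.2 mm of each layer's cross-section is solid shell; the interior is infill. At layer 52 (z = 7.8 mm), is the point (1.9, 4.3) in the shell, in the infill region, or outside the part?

At z = 7.8 mm: the cone contributes a regular 16-gon of circumradius 4.392 (interpolated between r1=6.5 and r2=1.5 at t=0.422); the r=5 cylinder at (4.5, 14.5) contributes a regular 16-gon of circumradius 5; the r=3 cylinder at (12, 10) gives a regular 16-gon of circumradius 3 (constant along its height); Subtracting the remaining from the first: starting from the cone, the r=5 cylinder at (4.5, 14.5) misses the remaining region (no effect); the r=3 cylinder at (12, 10) misses the remaining region (no effect) — 1 connected region. Overall, the cross-section is a single solid region. The nearest boundary edge runs (1.68, 4.06)→(3.11, 3.11); distance from the point to it = 0.32 mm. The point is not inside any of the regions above, so it lies outside the cross-section (0.32 mm from the nearest boundary).

outside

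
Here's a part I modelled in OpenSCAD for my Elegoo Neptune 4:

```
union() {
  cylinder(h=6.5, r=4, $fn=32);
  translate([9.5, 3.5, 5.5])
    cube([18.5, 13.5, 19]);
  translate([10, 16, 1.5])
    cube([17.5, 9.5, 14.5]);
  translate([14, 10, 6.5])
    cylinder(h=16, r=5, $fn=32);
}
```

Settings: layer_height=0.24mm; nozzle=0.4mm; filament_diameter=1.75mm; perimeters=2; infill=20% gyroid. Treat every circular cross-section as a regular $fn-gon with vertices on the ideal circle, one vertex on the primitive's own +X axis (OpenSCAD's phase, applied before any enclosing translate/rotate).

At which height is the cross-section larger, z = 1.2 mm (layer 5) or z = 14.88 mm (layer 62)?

layer 62 (z = 14.88 mm)

Layer 5 (z = 1.2): the r=4 cylinder gives a regular 32-gon of circumradius 4 (constant along its height) (area = (32/2)·4.000²·sin(360°/32) = 49.94 mm²); the cube at (9.5, 3.5) is not intersected at this z (z outside [5.5, 24.5]); the cube at (10, 16) does not reach this height (z outside [1.5, 16]); the cylinder at (14, 10) is absent (z outside [6.5, 22.5]); Merging all regions: only the r=4 cylinder is present, so the union is just that shape — area = 49.94 mm². So its area = 49.94 mm². Layer 62 (z = 14.88): the cylinder does not reach this height (z outside [0, 6.5]); the cube at (9.5, 3.5) (footprint 18.5×13.5) is included at this height (area 249.75 mm²); the cube at (10, 16) (footprint 17.5×9.5) is included at this height (area 166.25 mm²); the r=5 cylinder at (14, 10) gives a regular 32-gon of circumradius 5 (constant along its height) (area = (32/2)·5.000²·sin(360°/32) = 78.04 mm²); Taking the union: the regions partially overlap — summed areas 494.04 mm² minus the doubly-counted overlap 94.14 mm² gives 399.90 mm² — area = 399.90 mm². So its area = 399.90 mm². Layer 62 is larger (399.90 vs 49.94 mm²).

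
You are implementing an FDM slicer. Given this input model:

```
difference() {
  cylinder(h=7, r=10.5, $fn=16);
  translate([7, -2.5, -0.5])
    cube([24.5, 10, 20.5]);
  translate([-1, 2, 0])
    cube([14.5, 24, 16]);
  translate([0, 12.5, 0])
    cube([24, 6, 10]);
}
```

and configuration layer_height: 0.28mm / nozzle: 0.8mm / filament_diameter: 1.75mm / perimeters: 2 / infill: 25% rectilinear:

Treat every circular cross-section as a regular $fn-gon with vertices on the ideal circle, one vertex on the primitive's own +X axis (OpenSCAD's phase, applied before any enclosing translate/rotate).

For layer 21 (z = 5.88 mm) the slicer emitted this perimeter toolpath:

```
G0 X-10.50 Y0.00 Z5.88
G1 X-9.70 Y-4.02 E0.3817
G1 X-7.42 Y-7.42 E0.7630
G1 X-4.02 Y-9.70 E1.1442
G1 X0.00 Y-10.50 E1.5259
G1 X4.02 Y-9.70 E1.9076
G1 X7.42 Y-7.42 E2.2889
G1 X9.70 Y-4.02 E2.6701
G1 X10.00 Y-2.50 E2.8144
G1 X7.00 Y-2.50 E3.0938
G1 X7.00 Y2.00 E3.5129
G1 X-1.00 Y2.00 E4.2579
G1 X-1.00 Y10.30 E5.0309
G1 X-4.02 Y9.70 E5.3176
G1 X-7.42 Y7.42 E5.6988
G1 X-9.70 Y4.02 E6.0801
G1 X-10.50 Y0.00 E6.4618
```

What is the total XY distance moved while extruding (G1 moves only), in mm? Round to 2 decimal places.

69.39 mm

Sum the Euclidean lengths of each G1 segment: total = 69.39 mm.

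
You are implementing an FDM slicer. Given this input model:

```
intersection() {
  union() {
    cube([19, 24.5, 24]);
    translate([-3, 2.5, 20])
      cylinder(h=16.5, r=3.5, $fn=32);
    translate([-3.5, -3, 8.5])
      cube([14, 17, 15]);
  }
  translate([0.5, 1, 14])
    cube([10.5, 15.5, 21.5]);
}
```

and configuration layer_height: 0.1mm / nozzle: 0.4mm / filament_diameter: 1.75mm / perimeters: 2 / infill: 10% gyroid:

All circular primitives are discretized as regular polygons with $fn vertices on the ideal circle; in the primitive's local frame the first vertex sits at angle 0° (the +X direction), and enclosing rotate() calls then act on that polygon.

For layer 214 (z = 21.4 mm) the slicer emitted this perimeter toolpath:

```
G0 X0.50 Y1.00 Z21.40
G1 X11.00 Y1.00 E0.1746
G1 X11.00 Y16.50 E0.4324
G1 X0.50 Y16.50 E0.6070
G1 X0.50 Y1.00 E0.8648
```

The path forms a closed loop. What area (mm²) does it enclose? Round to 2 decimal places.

162.75 mm²

Apply the shoelace formula to the sequence of (X, Y) vertices; enclosed area = 162.75 mm².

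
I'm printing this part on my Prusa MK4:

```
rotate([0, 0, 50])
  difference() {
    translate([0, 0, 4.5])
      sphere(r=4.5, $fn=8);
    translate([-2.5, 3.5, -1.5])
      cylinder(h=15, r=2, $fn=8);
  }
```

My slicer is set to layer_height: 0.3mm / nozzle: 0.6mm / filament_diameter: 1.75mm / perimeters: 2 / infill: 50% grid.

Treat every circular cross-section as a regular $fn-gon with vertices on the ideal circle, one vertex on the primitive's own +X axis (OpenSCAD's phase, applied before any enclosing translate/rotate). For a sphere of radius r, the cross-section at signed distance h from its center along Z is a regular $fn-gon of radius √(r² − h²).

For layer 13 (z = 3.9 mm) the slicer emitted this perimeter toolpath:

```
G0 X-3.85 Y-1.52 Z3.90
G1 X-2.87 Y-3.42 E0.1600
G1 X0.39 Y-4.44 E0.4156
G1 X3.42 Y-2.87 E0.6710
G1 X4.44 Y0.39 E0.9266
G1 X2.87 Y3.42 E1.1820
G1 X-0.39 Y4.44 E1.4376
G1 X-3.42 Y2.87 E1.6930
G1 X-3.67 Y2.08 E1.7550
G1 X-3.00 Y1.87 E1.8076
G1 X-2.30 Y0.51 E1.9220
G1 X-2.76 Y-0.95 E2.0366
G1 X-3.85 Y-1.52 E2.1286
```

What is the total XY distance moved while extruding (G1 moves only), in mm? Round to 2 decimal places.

28.44 mm

Sum the Euclidean lengths of each G1 segment: total = 28.44 mm.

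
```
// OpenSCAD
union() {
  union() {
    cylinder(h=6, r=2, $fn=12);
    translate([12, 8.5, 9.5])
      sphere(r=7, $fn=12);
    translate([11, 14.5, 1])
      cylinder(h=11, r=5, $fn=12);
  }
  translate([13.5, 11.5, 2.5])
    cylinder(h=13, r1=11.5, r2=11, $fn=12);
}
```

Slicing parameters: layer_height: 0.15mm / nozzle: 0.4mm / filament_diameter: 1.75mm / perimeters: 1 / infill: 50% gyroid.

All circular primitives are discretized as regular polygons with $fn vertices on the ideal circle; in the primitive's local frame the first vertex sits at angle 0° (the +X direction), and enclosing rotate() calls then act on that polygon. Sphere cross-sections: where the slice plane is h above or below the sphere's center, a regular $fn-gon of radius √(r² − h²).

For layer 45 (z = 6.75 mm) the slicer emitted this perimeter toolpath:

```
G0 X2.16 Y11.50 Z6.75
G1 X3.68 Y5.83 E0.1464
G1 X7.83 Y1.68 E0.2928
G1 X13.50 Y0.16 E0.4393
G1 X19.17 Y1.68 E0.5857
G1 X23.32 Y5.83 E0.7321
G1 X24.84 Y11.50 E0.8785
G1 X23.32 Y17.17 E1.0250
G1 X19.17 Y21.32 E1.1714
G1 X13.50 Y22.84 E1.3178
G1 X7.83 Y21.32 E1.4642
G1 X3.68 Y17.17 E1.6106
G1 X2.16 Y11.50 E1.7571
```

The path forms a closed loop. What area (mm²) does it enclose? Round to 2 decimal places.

Apply the shoelace formula to the sequence of (X, Y) vertices; enclosed area = 385.76 mm².

385.76 mm²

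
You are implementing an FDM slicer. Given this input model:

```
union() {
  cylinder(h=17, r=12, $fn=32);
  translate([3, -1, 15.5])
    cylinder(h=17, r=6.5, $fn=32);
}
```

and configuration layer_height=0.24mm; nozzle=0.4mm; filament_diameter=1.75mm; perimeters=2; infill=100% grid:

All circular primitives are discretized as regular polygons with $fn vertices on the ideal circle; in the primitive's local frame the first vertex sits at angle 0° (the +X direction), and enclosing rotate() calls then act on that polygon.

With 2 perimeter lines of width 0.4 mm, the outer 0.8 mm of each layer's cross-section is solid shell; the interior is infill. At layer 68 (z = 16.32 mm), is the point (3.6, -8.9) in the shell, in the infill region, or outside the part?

At z = 16.32 mm: the r=12 cylinder gives a regular 32-gon of circumradius 12 (constant along its height); the cylinder at (3, -1): section is a regular 32-gon, circumradius r=6.5; Merging all regions: the r=6.5 cylinder at (3, -1) lies entirely inside the r=12 cylinder, so the union is just the r=12 cylinder — 1 connected region. Overall, the cross-section is a single solid region. The nearest boundary edge runs (4.59, -11.09)→(2.34, -11.77); distance from the point to it = 2.38 mm. The point is inside the cross-section and 2.38 mm from the nearest boundary — more than the 0.8 mm shell width (2 × 0.4), so it's in the infill interior.

infill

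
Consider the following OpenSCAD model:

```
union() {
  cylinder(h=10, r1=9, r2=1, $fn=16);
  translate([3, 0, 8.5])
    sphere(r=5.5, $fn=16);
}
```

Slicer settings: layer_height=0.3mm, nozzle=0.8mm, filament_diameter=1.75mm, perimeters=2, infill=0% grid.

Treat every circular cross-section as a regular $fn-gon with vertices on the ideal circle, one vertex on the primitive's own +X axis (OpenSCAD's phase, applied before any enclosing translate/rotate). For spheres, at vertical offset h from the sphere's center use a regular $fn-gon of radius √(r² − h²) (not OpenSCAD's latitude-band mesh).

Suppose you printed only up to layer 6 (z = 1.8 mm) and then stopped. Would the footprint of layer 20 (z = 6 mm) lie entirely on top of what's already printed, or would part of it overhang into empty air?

Compare the two slices. At z = 1.8: the cone contributes a regular 16-gon of circumradius 7.560 (interpolated between r1=9 and r2=1 at t=0.180) (area = (16/2)·7.560²·sin(360°/16) = 174.97 mm²); the sphere at (3, 0) is absent (|z−center|=6.700 > r=5.5); Taking the union: only the cone is present, so the union is just that shape — area = 174.97 mm². At z = 6: the cone (r1=9→r2=1) has section circumradius 4.200 here — a regular 16-gon (area = (16/2)·4.200²·sin(360°/16) = 54.00 mm²); the sphere at (3, 0): section is a regular 16-gon, circumradius = √(r²−h²) = √(5.5²−2.5²) = 4.899 (area = (16/2)·4.899²·sin(360°/16) = 73.48 mm²); Combining (union): the regions partially overlap — summed areas 127.48 mm² minus the doubly-counted overlap 36.52 mm² gives 90.96 mm² — area = 90.96 mm². Checking containment: at z = 6 the cross-section extends beyond the z = 1.8 cross-section by about 1.52 mm².

part overhangs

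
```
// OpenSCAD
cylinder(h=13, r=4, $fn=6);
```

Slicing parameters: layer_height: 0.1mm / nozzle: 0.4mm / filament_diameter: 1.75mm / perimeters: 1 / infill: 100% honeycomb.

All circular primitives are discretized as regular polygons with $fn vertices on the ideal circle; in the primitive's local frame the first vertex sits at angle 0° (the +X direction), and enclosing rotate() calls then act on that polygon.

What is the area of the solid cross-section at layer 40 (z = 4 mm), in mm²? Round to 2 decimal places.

At z = 4 mm: the cylinder: section is a regular 6-gon, circumradius r=4 (area = (6/2)·4.000²·sin(360°/6) = 41.57 mm²). Overall, the cross-section is a single solid region. Net area = 41.57 mm².

41.57 mm²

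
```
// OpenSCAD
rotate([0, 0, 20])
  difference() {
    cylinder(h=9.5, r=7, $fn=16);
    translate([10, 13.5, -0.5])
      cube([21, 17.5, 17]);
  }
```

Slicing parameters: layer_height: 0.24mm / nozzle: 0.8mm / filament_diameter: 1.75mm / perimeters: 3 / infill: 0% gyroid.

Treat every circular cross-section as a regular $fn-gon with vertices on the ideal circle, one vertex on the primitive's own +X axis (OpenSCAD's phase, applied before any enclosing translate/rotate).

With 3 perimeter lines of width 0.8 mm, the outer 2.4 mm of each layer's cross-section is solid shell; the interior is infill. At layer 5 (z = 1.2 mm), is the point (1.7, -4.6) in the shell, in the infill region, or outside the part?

shell

At z = 1.2 mm: the r=7 cylinder contributes a regular 16-gon of circumradius 7; the cube at (10, 13.5) is present — its section is the full 21×17.5 rectangle; Subtracting the remaining from the first: starting from the r=7 cylinder, the 21×17.5 cube at (10, 13.5) misses the remaining region (no effect) — 1 connected region; (rotated 20° about Z; rotation is an isometry so areas/perimeters/island counts are preserved). Overall, the cross-section is a single solid region. Undo the 20° rotation: the query point maps to (0.024, -4.904) in the un-rotated model frame. The nearest boundary edge runs (2.68, -6.47)→(-0.00, -7.00); distance from the point to it = 2.05 mm. The point is inside the cross-section, 2.05 mm from the nearest boundary — within the 2.4 mm shell band (3 × 0.8).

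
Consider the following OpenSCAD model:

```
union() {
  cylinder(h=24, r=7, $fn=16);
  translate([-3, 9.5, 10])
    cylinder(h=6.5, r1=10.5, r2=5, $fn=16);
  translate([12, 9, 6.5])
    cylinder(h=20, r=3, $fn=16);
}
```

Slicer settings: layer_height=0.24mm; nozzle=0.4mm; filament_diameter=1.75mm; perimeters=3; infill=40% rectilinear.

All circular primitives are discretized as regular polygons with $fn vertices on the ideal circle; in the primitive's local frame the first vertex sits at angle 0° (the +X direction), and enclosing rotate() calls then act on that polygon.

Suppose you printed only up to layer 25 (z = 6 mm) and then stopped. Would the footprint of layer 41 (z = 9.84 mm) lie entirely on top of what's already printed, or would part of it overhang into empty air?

part overhangs

Compare the two slices. At z = 6: the r=7 cylinder contributes a regular 16-gon of circumradius 7 (area = (16/2)·7.000²·sin(360°/16) = 150.01 mm²); the cone at (-3, 9.5) is not intersected at this z (z outside [10, 16.5]); the cylinder at (12, 9) is not intersected at this z (z outside [6.5, 26.5]); Merging all regions: only the r=7 cylinder is present, so the union is just that shape — area = 150.01 mm². At z = 9.84: the cylinder: section is a regular 16-gon, circumradius r=7 (area = (16/2)·7.000²·sin(360°/16) = 150.01 mm²); the cone at (-3, 9.5) is not intersected at this z (z outside [10, 16.5]); the r=3 cylinder at (12, 9) contributes a regular 16-gon of circumradius 3 (area = (16/2)·3.000²·sin(360°/16) = 27.55 mm²); Combining (union): the 2 present regions are separate (no shared area or edge), so areas and boundary lengths simply add and each stays a separate island — area = 177.57 mm². Checking containment: at z = 9.84 the cross-section extends beyond the z = 6 cross-section by about 27.55 mm².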